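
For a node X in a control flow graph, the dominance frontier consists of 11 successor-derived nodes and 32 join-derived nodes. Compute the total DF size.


DF(X) = direct successor contributions + join point contributions
= 11 + 32 = 43

43


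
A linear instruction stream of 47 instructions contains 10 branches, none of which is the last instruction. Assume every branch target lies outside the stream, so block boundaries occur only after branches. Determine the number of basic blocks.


With no in-sequence branch targets, the leaders are the first instruction plus the instruction after each branch.
Number of basic blocks = branches + 1
= 10 + 1 = 11

11


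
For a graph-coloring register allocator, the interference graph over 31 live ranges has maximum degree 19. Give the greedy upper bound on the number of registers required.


Greedy coloring never needs more than (max_degree + 1) colors: when coloring a vertex, at most max_degree neighbors are already colored.
Upper bound = 19 + 1 = 20

20


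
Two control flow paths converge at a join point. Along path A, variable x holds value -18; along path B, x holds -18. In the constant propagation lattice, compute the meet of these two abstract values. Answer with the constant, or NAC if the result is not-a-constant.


Meet operation: if both paths give the same constant, result is that constant; if they differ, result is NAC (not-a-constant).
Path A: -18, Path B: -18 -> equal
Result: constant -> -18

-18


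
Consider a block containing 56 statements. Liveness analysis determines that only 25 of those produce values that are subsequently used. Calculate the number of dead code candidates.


Dead code = total statements - live definitions
= 56 - 25 = 31

31


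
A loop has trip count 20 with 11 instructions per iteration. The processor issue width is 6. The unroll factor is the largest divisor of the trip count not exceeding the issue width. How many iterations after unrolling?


Largest divisor of 20 <= 6 is 5
New iterations = 20 / 5 = 4

4


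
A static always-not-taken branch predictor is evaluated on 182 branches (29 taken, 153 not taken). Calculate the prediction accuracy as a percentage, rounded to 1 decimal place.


Predictor: always-not-taken
Correct predictions = 153
Accuracy = 153 / 182 * 100 = 84.1%

84.1


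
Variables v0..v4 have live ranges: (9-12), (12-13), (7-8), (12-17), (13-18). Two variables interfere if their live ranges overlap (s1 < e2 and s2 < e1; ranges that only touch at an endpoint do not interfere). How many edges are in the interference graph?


Check all pairs for overlapping intervals.
Two intervals (s1,e1) and (s2,e2) overlap if s1 < e2 and s2 < e1.
v0 (9-12) vs v1..v4: overlaps none -> 0
v1 (12-13) vs v2..v4: overlaps v3 -> 1
v2 (7-8) vs v3..v4: overlaps none -> 0
v3 (12-17) vs v4: overlaps v4 -> 1
Total overlapping pairs = 0 + 1 + 0 + 1 = 2

2


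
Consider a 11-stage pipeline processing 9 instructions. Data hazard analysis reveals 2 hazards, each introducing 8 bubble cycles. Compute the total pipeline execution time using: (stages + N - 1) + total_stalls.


Base cycles = 11 + 9 - 1 = 19
Total stalls = 2 * 8 = 16
Total = 19 + 16 = 35

35


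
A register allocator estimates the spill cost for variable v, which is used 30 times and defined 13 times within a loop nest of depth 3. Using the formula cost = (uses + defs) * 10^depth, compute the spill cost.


uses + defs = 30 + 13 = 43
10^3 = 1000
Spill cost = 43 * 1000 = 43000

43000


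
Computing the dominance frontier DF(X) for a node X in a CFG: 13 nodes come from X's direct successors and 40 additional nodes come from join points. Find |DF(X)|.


DF(X) = direct successor contributions + join point contributions
= 13 + 40 = 53

53


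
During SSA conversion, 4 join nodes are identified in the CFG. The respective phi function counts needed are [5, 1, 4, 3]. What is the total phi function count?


Total phi functions = sum of phi functions at each join node
= 5 + 1 + 4 + 3 = 13

13


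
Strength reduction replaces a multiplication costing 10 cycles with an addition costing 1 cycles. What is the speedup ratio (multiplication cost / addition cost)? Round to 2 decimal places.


Ratio = mult_cost / add_cost = 10 / 1 = 10.0

10.0


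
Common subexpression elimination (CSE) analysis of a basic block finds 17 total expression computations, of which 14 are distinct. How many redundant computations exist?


CSE count = total expressions - unique expressions
= 17 - 14 = 3

3


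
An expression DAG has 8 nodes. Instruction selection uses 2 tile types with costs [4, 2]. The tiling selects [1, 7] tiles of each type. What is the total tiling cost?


Total cost = sum(count_i * cost_i)
= 1*4 + 7*2
= 18

18


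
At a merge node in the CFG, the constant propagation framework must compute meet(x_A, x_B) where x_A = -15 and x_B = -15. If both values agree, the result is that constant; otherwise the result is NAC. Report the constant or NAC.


Meet operation: if both paths give the same constant, result is that constant; if they differ, result is NAC (not-a-constant).
Path A: -15, Path B: -15 -> equal
Result: constant -> -15

-15


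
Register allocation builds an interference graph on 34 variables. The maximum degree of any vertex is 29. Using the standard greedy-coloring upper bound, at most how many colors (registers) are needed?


Greedy coloring never needs more than (max_degree + 1) colors: when coloring a vertex, at most max_degree neighbors are already colored.
Upper bound = 29 + 1 = 30

30


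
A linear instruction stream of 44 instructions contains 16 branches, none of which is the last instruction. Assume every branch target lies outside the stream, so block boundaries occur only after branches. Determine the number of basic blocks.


With no in-sequence branch targets, the leaders are the first instruction plus the instruction after each branch.
Number of basic blocks = branches + 1
= 16 + 1 = 17

17


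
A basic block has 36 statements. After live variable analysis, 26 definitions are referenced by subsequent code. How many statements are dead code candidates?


Dead code = total statements - live definitions
= 36 - 26 = 10

10


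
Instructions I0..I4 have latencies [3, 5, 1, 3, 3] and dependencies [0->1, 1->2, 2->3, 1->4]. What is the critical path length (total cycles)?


Compute longest path through dependency graph: dist(Ik) = max over predecessors of dist + latency(Ik).
dist(I0) = latency 3 = 3
dist(I1) = dist(I0) + 5 = 3 + 5 = 8
dist(I2) = dist(I1) + 1 = 8 + 1 = 9
dist(I3) = dist(I2) + 3 = 9 + 3 = 12
dist(I4) = dist(I1) + 3 = 8 + 3 = 11
Critical path = max dist = 12

12


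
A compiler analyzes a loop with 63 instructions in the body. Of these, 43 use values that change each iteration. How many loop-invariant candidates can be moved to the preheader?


Invariant candidates = total - loop-dependent
= 63 - 43 = 20

20


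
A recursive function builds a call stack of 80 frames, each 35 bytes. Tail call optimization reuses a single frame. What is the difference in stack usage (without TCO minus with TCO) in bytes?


Without TCO: 80 * 35 = 2800 bytes
With TCO: reuse 1 frame = 35 bytes
Savings = 2800 - 35 = 2765

2765


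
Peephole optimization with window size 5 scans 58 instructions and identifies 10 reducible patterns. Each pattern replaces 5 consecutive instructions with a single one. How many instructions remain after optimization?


Each match removes 4 instructions.
Total removed = 10 * 4 = 40
Remaining = 58 - 40 = 18

18


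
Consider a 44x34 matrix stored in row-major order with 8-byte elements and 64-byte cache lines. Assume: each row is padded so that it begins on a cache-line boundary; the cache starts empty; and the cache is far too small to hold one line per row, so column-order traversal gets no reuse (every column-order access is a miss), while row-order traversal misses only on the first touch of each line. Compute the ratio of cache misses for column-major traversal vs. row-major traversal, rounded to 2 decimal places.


Each row occupies 34 * 8 = 272 bytes and starts on a line boundary, so it spans ceil(272 / 64) = 5 cache lines.
Row-major traversal misses (one per line touched): 44 * ceil(34 * 8 / 64) = 220
Column-major traversal misses (no reuse, every access misses): 44 * 34 = 1496
Ratio = 1496 / 220 = 6.8

6.8


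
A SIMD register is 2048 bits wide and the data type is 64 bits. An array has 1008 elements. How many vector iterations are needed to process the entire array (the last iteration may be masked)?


Width = 2048 / 64 = 32 elements per vector op
Iterations = ceil(1008 / 32) = 32

32


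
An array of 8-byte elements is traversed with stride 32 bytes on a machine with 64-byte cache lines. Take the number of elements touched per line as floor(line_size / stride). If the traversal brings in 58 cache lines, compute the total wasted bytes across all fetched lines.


Elements per line = floor(64 / 32) = 2
Bytes used per line = 2 * 8 = 16
Wasted per line = 64 - 16 = 48
Total wasted = 48 * 58 = 2784

2784


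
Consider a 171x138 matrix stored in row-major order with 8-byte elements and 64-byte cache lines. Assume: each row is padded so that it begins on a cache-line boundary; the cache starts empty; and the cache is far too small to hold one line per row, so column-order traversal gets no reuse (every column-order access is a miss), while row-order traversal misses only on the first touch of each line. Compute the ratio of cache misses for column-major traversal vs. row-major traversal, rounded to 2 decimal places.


Each row occupies 138 * 8 = 1104 bytes and starts on a line boundary, so it spans ceil(1104 / 64) = 18 cache lines.
Row-major traversal misses (one per line touched): 171 * ceil(138 * 8 / 64) = 3078
Column-major traversal misses (no reuse, every access misses): 171 * 138 = 23598
Ratio = 23598 / 3078 = 7.67

7.67


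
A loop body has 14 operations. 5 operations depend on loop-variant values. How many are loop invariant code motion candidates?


Invariant candidates = total - loop-dependent
= 14 - 5 = 9

9


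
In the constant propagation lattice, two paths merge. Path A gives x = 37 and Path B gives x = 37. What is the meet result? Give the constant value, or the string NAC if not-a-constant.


Meet operation: if both paths give the same constant, result is that constant; if they differ, result is NAC (not-a-constant).
Path A: 37, Path B: 37 -> equal
Result: constant -> 37

37


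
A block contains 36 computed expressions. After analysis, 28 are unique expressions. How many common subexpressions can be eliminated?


CSE count = total expressions - unique expressions
= 36 - 28 = 8

8


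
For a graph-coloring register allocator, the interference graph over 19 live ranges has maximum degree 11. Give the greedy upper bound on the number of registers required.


Greedy coloring never needs more than (max_degree + 1) colors: when coloring a vertex, at most max_degree neighbors are already colored.
Upper bound = 11 + 1 = 12

12


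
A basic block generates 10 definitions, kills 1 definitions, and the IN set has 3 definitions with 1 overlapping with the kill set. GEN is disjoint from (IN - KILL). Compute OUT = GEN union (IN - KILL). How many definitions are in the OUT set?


IN - KILL: 3 - 1 = 2 surviving definitions
OUT = GEN + surviving = 10 + 2 = 12

12


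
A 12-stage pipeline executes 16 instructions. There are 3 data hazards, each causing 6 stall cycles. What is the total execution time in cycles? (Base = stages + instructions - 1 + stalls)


Base cycles = 12 + 16 - 1 = 27
Total stalls = 3 * 6 = 18
Total = 27 + 18 = 45

45


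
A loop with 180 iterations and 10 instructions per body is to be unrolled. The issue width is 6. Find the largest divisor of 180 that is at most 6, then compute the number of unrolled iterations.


Largest divisor of 180 <= 6 is 6
New iterations = 180 / 6 = 30

30


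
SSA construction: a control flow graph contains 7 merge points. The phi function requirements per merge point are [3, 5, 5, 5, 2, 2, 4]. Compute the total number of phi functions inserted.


Total phi functions = sum of phi functions at each join node
= 3 + 5 + 5 + 5 + 2 + 2 + 4 = 26

26


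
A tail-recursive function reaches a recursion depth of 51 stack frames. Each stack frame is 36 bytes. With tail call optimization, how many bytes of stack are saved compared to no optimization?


Without TCO: 51 * 36 = 1836 bytes
With TCO: reuse 1 frame = 36 bytes
Savings = 1836 - 36 = 1800

1800


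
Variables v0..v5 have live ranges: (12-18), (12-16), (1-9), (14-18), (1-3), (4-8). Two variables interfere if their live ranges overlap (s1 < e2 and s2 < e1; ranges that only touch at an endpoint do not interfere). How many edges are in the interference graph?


Check all pairs for overlapping intervals.
Two intervals (s1,e1) and (s2,e2) overlap if s1 < e2 and s2 < e1.
v0 (12-18) vs v1..v5: overlaps v1, v3 -> 2
v1 (12-16) vs v2..v5: overlaps v3 -> 1
v2 (1-9) vs v3..v5: overlaps v4, v5 -> 2
v3 (14-18) vs v4..v5: overlaps none -> 0
v4 (1-3) vs v5: overlaps none -> 0
Total overlapping pairs = 2 + 1 + 2 + 0 + 0 = 5

5


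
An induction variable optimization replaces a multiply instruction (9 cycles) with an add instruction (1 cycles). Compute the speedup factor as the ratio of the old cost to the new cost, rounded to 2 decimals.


Ratio = mult_cost / add_cost = 9 / 1 = 9.0

9.0


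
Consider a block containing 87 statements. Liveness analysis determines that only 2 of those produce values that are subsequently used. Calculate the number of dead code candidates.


Dead code = total statements - live definitions
= 87 - 2 = 85

85


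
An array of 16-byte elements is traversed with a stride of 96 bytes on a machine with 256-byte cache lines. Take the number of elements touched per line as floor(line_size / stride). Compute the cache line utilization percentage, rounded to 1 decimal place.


Elements per cache line = floor(256 / 96) = 2
Bytes used = 2 * 16 = 32
Utilization = 32 / 256 * 100 = 12.5%

12.5


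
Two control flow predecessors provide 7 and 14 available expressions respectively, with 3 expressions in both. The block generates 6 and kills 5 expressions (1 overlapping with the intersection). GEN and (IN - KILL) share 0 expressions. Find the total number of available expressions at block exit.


IN = intersection of predecessors = 3
IN - KILL = 3 - 1 = 2
|OUT| = |GEN| + |IN - KILL| - |GEN ∩ (IN - KILL)| = 6 + 2 - 0 = 8

8


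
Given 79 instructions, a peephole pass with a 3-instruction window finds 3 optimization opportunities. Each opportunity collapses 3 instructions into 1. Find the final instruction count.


Each match removes 2 instructions.
Total removed = 3 * 2 = 6
Remaining = 79 - 6 = 73

73


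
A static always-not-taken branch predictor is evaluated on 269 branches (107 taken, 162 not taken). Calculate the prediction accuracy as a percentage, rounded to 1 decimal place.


Predictor: always-not-taken
Correct predictions = 162
Accuracy = 162 / 269 * 100 = 60.2%

60.2


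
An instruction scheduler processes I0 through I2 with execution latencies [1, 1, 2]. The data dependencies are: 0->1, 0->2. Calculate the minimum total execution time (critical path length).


Compute longest path through dependency graph: dist(Ik) = max over predecessors of dist + latency(Ik).
dist(I0) = latency 1 = 1
dist(I1) = dist(I0) + 1 = 1 + 1 = 2
dist(I2) = dist(I0) + 2 = 1 + 2 = 3
Critical path = max dist = 3

3


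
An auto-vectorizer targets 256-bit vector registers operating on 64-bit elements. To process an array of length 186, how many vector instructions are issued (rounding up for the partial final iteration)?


Width = 256 / 64 = 4 elements per vector op
Iterations = ceil(186 / 4) = 47

47


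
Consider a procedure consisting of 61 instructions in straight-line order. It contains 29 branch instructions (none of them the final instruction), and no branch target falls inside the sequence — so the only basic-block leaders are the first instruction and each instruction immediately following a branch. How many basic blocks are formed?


With no in-sequence branch targets, the leaders are the first instruction plus the instruction after each branch.
Number of basic blocks = branches + 1
= 29 + 1 = 30

30


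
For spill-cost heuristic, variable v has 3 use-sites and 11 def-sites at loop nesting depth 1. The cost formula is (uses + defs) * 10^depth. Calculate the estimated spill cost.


uses + defs = 3 + 11 = 14
10^1 = 10
Spill cost = 14 * 10 = 140

140


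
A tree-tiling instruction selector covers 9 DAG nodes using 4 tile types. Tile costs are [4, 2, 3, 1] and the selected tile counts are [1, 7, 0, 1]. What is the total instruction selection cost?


Total cost = sum(count_i * cost_i)
= 1*4 + 7*2 + 0*3 + 1*1
= 19

19


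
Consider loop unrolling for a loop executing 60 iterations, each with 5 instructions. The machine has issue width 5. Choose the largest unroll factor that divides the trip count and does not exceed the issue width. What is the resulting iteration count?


Largest divisor of 60 <= 5 is 5
New iterations = 60 / 5 = 12

12


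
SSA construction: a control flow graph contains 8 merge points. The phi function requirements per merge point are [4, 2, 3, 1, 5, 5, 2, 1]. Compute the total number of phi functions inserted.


Total phi functions = sum of phi functions at each join node
= 4 + 2 + 3 + 1 + 5 + 5 + 2 + 1 = 23

23


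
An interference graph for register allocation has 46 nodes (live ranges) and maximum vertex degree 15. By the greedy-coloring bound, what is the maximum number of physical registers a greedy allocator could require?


Greedy coloring never needs more than (max_degree + 1) colors: when coloring a vertex, at most max_degree neighbors are already colored.
Upper bound = 15 + 1 = 16

16


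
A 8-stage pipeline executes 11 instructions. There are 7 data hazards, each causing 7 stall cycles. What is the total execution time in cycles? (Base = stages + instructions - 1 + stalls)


Base cycles = 8 + 11 - 1 = 18
Total stalls = 7 * 7 = 49
Total = 18 + 49 = 67

67


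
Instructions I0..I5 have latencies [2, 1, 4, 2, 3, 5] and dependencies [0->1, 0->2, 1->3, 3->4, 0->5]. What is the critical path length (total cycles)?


Compute longest path through dependency graph: dist(Ik) = max over predecessors of dist + latency(Ik).
dist(I0) = latency 2 = 2
dist(I1) = dist(I0) + 1 = 2 + 1 = 3
dist(I2) = dist(I0) + 4 = 2 + 4 = 6
dist(I3) = dist(I1) + 2 = 3 + 2 = 5
dist(I4) = dist(I3) + 3 = 5 + 3 = 8
dist(I5) = dist(I0) + 5 = 2 + 5 = 7
Critical path = max dist = 8

8


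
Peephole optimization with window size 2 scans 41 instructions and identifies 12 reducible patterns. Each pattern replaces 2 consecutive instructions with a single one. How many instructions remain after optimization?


Each match removes 1 instructions.
Total removed = 12 * 1 = 12
Remaining = 41 - 12 = 29

29


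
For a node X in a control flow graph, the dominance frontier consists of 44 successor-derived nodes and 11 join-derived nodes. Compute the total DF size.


DF(X) = direct successor contributions + join point contributions
= 44 + 11 = 55

55


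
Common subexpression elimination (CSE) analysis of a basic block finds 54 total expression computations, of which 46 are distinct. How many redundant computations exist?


CSE count = total expressions - unique expressions
= 54 - 46 = 8

8


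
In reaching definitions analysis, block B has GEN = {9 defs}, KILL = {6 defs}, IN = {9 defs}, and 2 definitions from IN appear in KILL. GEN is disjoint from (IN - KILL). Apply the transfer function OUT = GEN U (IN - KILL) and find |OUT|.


IN - KILL: 9 - 2 = 7 surviving definitions
OUT = GEN + surviving = 9 + 7 = 16

16


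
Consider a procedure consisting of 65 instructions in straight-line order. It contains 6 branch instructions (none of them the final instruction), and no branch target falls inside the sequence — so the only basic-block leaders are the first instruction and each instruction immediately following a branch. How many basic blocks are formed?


With no in-sequence branch targets, the leaders are the first instruction plus the instruction after each branch.
Number of basic blocks = branches + 1
= 6 + 1 = 7

7


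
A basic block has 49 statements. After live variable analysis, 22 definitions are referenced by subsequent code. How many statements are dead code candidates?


Dead code = total statements - live definitions
= 49 - 22 = 27

27


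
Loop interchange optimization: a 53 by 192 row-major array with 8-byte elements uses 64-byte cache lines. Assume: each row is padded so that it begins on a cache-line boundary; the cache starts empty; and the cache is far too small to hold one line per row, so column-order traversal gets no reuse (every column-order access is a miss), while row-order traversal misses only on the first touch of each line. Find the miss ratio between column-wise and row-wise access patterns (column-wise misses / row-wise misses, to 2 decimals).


Each row occupies 192 * 8 = 1536 bytes and starts on a line boundary, so it spans ceil(1536 / 64) = 24 cache lines.
Row-major traversal misses (one per line touched): 53 * ceil(192 * 8 / 64) = 1272
Column-major traversal misses (no reuse, every access misses): 53 * 192 = 10176
Ratio = 10176 / 1272 = 8.0

8.0


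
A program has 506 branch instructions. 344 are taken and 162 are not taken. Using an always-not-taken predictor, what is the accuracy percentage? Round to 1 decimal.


Predictor: always-not-taken
Correct predictions = 162
Accuracy = 162 / 506 * 100 = 32.0%

32.0


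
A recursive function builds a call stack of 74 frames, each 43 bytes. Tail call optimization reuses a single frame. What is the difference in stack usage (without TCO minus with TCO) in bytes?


Without TCO: 74 * 43 = 3182 bytes
With TCO: reuse 1 frame = 43 bytes
Savings = 3182 - 43 = 3139

3139


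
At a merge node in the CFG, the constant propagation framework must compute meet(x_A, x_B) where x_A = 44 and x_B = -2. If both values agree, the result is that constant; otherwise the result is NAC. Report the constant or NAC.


Meet operation: if both paths give the same constant, result is that constant; if they differ, result is NAC (not-a-constant).
Path A: 44, Path B: -2 -> differ
Result: not-a-constant -> NAC

NAC


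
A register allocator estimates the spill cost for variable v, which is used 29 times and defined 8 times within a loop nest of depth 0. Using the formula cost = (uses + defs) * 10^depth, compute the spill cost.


uses + defs = 29 + 8 = 37
10^0 = 1
Spill cost = 37 * 1 = 37

37


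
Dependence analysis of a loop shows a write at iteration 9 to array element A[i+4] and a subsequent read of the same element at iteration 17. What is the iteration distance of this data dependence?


Distance = read iteration - write iteration
= 17 - 9 = 8

8


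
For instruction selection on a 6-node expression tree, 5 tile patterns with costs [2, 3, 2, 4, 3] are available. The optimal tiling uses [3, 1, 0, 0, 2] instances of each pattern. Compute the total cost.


Total cost = sum(count_i * cost_i)
= 3*2 + 1*3 + 0*2 + 0*4 + 2*3
= 15

15


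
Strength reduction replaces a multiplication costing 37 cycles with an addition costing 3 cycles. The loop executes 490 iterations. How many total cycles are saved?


Per-iteration saving = 37 - 3 = 34
Total saved = 490 * 34 = 16660

16660


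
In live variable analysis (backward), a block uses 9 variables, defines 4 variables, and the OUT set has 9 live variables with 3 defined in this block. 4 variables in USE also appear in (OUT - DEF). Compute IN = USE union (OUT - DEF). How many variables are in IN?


OUT - DEF: 9 - 3 = 6
|IN| = |USE| + |OUT - DEF| - |USE ∩ (OUT - DEF)| = 9 + 6 - 4 = 11

11


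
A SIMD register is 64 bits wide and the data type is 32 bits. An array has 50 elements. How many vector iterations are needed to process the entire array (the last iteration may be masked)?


Width = 64 / 32 = 2 elements per vector op
Iterations = ceil(50 / 2) = 25

25


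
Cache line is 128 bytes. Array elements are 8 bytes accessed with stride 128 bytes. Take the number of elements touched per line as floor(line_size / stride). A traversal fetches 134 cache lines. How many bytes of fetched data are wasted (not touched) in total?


Elements per line = floor(128 / 128) = 1
Bytes used per line = 1 * 8 = 8
Wasted per line = 128 - 8 = 120
Total wasted = 120 * 134 = 16080

16080


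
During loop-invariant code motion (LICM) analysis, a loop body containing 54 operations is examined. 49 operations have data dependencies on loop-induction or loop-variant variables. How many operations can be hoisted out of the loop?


Invariant candidates = total - loop-dependent
= 54 - 49 = 5

5


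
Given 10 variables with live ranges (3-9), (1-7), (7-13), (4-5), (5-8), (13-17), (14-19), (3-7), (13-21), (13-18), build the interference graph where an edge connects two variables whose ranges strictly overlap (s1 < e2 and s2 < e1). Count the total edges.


Check all pairs for overlapping intervals.
Two intervals (s1,e1) and (s2,e2) overlap if s1 < e2 and s2 < e1.
v0 (3-9) vs v1..v9: overlaps v1, v2, v3, v4, v7 -> 5
v1 (1-7) vs v2..v9: overlaps v3, v4, v7 -> 3
v2 (7-13) vs v3..v9: overlaps v4 -> 1
v3 (4-5) vs v4..v9: overlaps v7 -> 1
v4 (5-8) vs v5..v9: overlaps v7 -> 1
v5 (13-17) vs v6..v9: overlaps v6, v8, v9 -> 3
v6 (14-19) vs v7..v9: overlaps v8, v9 -> 2
v7 (3-7) vs v8..v9: overlaps none -> 0
v8 (13-21) vs v9: overlaps v9 -> 1
Total overlapping pairs = 5 + 3 + 1 + 1 + 1 + 3 + 2 + 0 + 1 = 17

17


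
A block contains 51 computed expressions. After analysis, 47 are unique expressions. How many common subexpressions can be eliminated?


CSE count = total expressions - unique expressions
= 51 - 47 = 4

4


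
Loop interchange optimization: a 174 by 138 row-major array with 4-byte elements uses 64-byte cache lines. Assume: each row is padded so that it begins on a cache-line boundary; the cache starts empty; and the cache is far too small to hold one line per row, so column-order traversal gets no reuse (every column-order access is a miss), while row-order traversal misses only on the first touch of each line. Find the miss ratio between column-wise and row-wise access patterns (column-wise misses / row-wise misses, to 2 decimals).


Each row occupies 138 * 4 = 552 bytes and starts on a line boundary, so it spans ceil(552 / 64) = 9 cache lines.
Row-major traversal misses (one per line touched): 174 * ceil(138 * 4 / 64) = 1566
Column-major traversal misses (no reuse, every access misses): 174 * 138 = 24012
Ratio = 24012 / 1566 = 15.33

15.33


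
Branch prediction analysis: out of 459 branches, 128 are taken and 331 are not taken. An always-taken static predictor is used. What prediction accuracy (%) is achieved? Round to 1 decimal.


Predictor: always-taken
Correct predictions = 128
Accuracy = 128 / 459 * 100 = 27.9%

27.9


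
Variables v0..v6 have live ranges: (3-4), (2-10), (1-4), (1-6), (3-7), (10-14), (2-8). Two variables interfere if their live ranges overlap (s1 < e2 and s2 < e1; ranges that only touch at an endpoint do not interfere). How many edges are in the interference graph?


Check all pairs for overlapping intervals.
Two intervals (s1,e1) and (s2,e2) overlap if s1 < e2 and s2 < e1.
v0 (3-4) vs v1..v6: overlaps v1, v2, v3, v4, v6 -> 5
v1 (2-10) vs v2..v6: overlaps v2, v3, v4, v6 -> 4
v2 (1-4) vs v3..v6: overlaps v3, v4, v6 -> 3
v3 (1-6) vs v4..v6: overlaps v4, v6 -> 2
v4 (3-7) vs v5..v6: overlaps v6 -> 1
v5 (10-14) vs v6: overlaps none -> 0
Total overlapping pairs = 5 + 4 + 3 + 2 + 1 + 0 = 15

15


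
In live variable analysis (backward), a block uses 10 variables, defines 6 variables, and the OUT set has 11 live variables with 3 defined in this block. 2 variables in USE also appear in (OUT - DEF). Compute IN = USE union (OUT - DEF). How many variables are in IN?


OUT - DEF: 11 - 3 = 8
|IN| = |USE| + |OUT - DEF| - |USE ∩ (OUT - DEF)| = 10 + 8 - 2 = 16

16


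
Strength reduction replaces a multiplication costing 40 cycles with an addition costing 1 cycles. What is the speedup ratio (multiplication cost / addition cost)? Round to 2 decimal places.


Ratio = mult_cost / add_cost = 40 / 1 = 40.0

40.0


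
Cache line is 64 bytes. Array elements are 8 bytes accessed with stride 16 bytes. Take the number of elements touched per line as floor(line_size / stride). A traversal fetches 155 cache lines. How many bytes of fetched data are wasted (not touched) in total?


Elements per line = floor(64 / 16) = 4
Bytes used per line = 4 * 8 = 32
Wasted per line = 64 - 32 = 32
Total wasted = 32 * 155 = 4960

4960


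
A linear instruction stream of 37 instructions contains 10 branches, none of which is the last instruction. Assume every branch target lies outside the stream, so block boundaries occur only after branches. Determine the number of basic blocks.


With no in-sequence branch targets, the leaders are the first instruction plus the instruction after each branch.
Number of basic blocks = branches + 1
= 10 + 1 = 11

11


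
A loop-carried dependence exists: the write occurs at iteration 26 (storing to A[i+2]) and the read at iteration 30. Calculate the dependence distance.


Distance = read iteration - write iteration
= 30 - 26 = 4

4


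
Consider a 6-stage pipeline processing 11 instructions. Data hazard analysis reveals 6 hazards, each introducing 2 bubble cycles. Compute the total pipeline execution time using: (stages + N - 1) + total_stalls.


Base cycles = 6 + 11 - 1 = 16
Total stalls = 6 * 2 = 12
Total = 16 + 12 = 28

28


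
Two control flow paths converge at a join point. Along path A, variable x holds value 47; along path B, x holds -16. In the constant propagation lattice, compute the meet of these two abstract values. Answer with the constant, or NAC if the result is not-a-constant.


Meet operation: if both paths give the same constant, result is that constant; if they differ, result is NAC (not-a-constant).
Path A: 47, Path B: -16 -> differ
Result: not-a-constant -> NAC

NAC


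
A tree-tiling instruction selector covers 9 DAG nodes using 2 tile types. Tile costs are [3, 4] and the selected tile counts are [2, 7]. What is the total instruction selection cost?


Total cost = sum(count_i * cost_i)
= 2*3 + 7*4
= 34

34


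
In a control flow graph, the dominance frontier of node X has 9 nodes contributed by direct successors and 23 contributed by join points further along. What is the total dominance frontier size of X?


DF(X) = direct successor contributions + join point contributions
= 9 + 23 = 32

32


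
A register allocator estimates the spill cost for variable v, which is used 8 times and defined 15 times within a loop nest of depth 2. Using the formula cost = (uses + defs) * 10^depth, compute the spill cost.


uses + defs = 8 + 15 = 23
10^2 = 100
Spill cost = 23 * 100 = 2300

2300


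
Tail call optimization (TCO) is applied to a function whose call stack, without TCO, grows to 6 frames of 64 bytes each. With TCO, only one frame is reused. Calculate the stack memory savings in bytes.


Without TCO: 6 * 64 = 384 bytes
With TCO: reuse 1 frame = 64 bytes
Savings = 384 - 64 = 320

320


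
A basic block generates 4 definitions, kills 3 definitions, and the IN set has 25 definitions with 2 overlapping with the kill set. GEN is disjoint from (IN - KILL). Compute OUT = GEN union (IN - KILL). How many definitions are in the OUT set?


IN - KILL: 25 - 2 = 23 surviving definitions
OUT = GEN + surviving = 4 + 23 = 27

27


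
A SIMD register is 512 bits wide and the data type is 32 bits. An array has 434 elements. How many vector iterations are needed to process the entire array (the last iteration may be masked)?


Width = 512 / 32 = 16 elements per vector op
Iterations = ceil(434 / 16) = 28

28


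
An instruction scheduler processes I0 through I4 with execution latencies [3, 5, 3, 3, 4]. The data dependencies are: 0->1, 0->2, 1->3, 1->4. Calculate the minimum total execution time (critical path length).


Compute longest path through dependency graph: dist(Ik) = max over predecessors of dist + latency(Ik).
dist(I0) = latency 3 = 3
dist(I1) = dist(I0) + 5 = 3 + 5 = 8
dist(I2) = dist(I0) + 3 = 3 + 3 = 6
dist(I3) = dist(I1) + 3 = 8 + 3 = 11
dist(I4) = dist(I1) + 4 = 8 + 4 = 12
Critical path = max dist = 12

12


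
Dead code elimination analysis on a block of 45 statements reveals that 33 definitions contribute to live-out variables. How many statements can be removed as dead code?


Dead code = total statements - live definitions
= 45 - 33 = 12

12


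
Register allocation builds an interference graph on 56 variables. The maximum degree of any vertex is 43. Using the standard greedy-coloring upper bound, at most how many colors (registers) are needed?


Greedy coloring never needs more than (max_degree + 1) colors: when coloring a vertex, at most max_degree neighbors are already colored.
Upper bound = 43 + 1 = 44

44


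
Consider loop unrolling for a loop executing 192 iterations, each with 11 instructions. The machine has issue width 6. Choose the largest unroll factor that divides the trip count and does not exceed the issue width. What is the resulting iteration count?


Largest divisor of 192 <= 6 is 6
New iterations = 192 / 6 = 32

32


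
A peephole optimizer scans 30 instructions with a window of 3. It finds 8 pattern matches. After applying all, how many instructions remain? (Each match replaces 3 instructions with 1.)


Each match removes 2 instructions.
Total removed = 8 * 2 = 16
Remaining = 30 - 16 = 14

14


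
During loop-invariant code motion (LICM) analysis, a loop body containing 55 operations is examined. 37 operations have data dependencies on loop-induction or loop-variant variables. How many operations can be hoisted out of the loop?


Invariant candidates = total - loop-dependent
= 55 - 37 = 18

18


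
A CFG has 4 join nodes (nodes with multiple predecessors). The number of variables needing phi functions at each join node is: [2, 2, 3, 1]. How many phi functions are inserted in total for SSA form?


Total phi functions = sum of phi functions at each join node
= 2 + 2 + 3 + 1 = 8

8


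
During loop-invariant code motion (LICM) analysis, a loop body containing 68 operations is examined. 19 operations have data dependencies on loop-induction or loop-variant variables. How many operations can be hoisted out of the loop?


Invariant candidates = total - loop-dependent
= 68 - 19 = 49

49


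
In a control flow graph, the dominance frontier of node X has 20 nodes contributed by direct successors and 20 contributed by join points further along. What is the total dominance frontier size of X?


DF(X) = direct successor contributions + join point contributions
= 20 + 20 = 40

40


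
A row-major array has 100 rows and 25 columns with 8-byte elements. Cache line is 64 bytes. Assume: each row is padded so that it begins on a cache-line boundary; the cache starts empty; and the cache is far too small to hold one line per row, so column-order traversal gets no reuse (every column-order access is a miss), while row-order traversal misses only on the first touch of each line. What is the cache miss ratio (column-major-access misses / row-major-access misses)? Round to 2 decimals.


Each row occupies 25 * 8 = 200 bytes and starts on a line boundary, so it spans ceil(200 / 64) = 4 cache lines.
Row-major traversal misses (one per line touched): 100 * ceil(25 * 8 / 64) = 400
Column-major traversal misses (no reuse, every access misses): 100 * 25 = 2500
Ratio = 2500 / 400 = 6.25

6.25


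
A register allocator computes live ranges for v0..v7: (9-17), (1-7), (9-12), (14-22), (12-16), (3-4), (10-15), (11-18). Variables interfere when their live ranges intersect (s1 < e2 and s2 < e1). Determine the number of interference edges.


Check all pairs for overlapping intervals.
Two intervals (s1,e1) and (s2,e2) overlap if s1 < e2 and s2 < e1.
v0 (9-17) vs v1..v7: overlaps v2, v3, v4, v6, v7 -> 5
v1 (1-7) vs v2..v7: overlaps v5 -> 1
v2 (9-12) vs v3..v7: overlaps v6, v7 -> 2
v3 (14-22) vs v4..v7: overlaps v4, v6, v7 -> 3
v4 (12-16) vs v5..v7: overlaps v6, v7 -> 2
v5 (3-4) vs v6..v7: overlaps none -> 0
v6 (10-15) vs v7: overlaps v7 -> 1
Total overlapping pairs = 5 + 1 + 2 + 3 + 2 + 0 + 1 = 14

14


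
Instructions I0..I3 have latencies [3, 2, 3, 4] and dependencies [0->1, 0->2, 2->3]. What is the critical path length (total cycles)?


Compute longest path through dependency graph: dist(Ik) = max over predecessors of dist + latency(Ik).
dist(I0) = latency 3 = 3
dist(I1) = dist(I0) + 2 = 3 + 2 = 5
dist(I2) = dist(I0) + 3 = 3 + 3 = 6
dist(I3) = dist(I2) + 4 = 6 + 4 = 10
Critical path = max dist = 10

10


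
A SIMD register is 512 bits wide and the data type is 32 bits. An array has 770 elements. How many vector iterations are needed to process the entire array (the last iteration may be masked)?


Width = 512 / 32 = 16 elements per vector op
Iterations = ceil(770 / 16) = 49

49


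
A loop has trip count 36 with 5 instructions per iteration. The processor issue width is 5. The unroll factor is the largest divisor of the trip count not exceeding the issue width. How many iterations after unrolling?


Largest divisor of 36 <= 5 is 4
New iterations = 36 / 4 = 9

9


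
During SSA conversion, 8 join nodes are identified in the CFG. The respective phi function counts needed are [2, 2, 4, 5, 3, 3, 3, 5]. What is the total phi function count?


Total phi functions = sum of phi functions at each join node
= 2 + 2 + 4 + 5 + 3 + 3 + 3 + 5 = 27

27


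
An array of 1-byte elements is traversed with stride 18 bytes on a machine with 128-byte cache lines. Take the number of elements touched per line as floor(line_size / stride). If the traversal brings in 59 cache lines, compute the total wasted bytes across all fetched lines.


Elements per line = floor(128 / 18) = 7
Bytes used per line = 7 * 1 = 7
Wasted per line = 128 - 7 = 121
Total wasted = 121 * 59 = 7139

7139


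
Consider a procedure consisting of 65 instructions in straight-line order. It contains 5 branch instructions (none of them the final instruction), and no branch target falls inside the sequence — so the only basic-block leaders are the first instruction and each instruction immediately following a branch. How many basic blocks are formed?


With no in-sequence branch targets, the leaders are the first instruction plus the instruction after each branch.
Number of basic blocks = branches + 1
= 5 + 1 = 6

6


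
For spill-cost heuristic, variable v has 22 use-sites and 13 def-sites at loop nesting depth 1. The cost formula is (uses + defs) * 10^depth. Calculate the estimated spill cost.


uses + defs = 22 + 13 = 35
10^1 = 10
Spill cost = 35 * 10 = 350

350


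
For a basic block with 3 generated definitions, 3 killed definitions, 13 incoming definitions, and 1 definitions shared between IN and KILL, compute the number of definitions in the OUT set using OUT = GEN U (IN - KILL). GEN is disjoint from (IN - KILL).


IN - KILL: 13 - 1 = 12 surviving definitions
OUT = GEN + surviving = 3 + 12 = 15

15


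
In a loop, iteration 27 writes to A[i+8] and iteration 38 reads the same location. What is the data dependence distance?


Distance = read iteration - write iteration
= 38 - 27 = 11

11


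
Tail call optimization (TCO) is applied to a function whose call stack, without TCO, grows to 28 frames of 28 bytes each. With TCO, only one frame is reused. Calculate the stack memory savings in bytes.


Without TCO: 28 * 28 = 784 bytes
With TCO: reuse 1 frame = 28 bytes
Savings = 784 - 28 = 756

756
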